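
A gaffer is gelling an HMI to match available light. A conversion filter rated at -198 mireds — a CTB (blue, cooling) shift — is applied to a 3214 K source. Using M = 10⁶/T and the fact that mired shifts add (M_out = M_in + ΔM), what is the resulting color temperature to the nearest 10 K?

M_in = 10⁶/3214 = 311.14 mireds.
M_out = 311.14 + (-198) = 113.14 mireds.
T_out = 10⁶/113.14 = 8838.7 K → 8840 K.

8840 K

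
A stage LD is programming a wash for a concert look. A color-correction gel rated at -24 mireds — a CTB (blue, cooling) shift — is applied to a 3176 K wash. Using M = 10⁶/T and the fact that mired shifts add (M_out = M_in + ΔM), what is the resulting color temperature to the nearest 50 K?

M_in = 10⁶/3176 = 314.86 mireds.
M_out = 314.86 + (-24) = 290.86 mireds.
T_out = 10⁶/290.86 = 3438.1 K → 3450 K.

3450 K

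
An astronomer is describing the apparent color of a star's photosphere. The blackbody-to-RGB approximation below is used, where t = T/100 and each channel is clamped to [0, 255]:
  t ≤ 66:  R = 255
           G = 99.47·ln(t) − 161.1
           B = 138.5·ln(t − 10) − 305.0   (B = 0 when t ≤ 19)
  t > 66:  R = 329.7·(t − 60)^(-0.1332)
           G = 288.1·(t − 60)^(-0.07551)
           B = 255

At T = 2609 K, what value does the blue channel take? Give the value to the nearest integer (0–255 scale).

t = 2609/100 = 26.09; the t ≤ 66 branch applies.
B = 138.5·ln(26.09 − 10) − 305.0 = 138.5·ln 16.09 − 305.0 = 138.5·2.7782 − 305.0 = 79.780.
Rounded: 80.

80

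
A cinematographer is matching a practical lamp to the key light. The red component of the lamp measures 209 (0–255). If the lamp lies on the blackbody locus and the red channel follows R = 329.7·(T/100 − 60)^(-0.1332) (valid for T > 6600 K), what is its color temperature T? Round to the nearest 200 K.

(t − 60)^(-0.1332) = 209/329.7 = 0.63391.
t − 60 = 0.63391^(1/-0.1332) = 0.63391^(-7.508) = 30.639, so t = 90.639.
T = 100·t = 9064 K → 9000 K to the nearest 200 K.

9000 K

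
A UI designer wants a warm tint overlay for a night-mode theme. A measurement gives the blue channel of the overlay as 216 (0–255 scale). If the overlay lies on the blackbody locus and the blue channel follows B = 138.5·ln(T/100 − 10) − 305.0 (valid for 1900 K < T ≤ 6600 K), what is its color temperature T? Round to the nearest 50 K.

5300 K

ln(t − 10) = (216 + 305.0) / 138.5 = 3.7617.
t − 10 = e^3.7617 = 43.023, so t = 53.023.
T = 100·t = 5302 K → 5300 K to the nearest 50 K.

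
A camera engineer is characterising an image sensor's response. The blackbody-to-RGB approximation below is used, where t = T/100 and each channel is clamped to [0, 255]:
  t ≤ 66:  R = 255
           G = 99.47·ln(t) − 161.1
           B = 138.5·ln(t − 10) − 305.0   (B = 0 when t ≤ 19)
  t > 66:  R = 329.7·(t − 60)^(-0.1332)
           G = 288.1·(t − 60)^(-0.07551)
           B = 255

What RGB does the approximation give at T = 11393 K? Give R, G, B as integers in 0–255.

t = 11393/100 = 113.93; the t > 66 branch applies.
R = 329.7·(113.93 − 60)^(-0.1332) = 329.7·53.93^(-0.1332) = 329.7·0.58792 = 193.838.
G = 288.1·(113.93 − 60)^(-0.07551) = 288.1·53.93^(-0.07551) = 288.1·0.74000 = 213.193.
B = 255 by definition for t > 66.
Rounded: (194, 213, 255).

R=194, G=213, B=255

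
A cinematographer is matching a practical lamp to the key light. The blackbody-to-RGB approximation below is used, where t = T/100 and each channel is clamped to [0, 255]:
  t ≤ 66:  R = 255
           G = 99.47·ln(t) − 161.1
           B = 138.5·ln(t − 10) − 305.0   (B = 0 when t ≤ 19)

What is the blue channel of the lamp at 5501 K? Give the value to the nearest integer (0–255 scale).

222

t = 5501/100 = 55.01; the t ≤ 66 branch applies.
B = 138.5·ln(55.01 − 10) − 305.0 = 138.5·ln 45.01 − 305.0 = 138.5·3.8069 − 305.0 = 222.254.
Rounded: 222.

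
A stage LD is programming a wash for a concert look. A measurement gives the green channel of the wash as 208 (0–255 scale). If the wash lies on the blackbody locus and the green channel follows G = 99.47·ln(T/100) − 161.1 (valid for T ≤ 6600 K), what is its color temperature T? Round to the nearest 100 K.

ln t = (208 + 161.1) / 99.47 = 3.7107.
t = e^3.7107 = 40.881.
T = 100·t = 4088 K → 4100 K to the nearest 100 K.

4100 K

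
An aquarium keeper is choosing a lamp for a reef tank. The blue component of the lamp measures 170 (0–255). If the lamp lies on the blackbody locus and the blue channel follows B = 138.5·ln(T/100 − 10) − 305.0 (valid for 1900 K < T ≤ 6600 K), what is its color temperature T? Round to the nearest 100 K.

ln(t − 10) = (170 + 305.0) / 138.5 = 3.4296.
t − 10 = e^3.4296 = 30.864, so t = 40.864.
T = 100·t = 4086 K → 4100 K to the nearest 100 K.

4100 K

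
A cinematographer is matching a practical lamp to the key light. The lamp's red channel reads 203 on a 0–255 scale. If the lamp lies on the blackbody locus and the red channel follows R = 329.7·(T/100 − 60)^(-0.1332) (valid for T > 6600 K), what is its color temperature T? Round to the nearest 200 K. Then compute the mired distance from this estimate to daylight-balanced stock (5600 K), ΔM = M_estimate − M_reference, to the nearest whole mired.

-77 mireds

(t − 60)^(-0.1332) = 203/329.7 = 0.61571.
t − 60 = 0.61571^(1/-0.1332) = 0.61571^(-7.508) = 38.129, so t = 98.129.
T = 100·t = 9813 K → 9800 K to the nearest 200 K.
M_estimate = 10⁶/9800 = 102.04; M_reference = 10⁶/5600 = 178.57.
ΔM = 102.04 − 178.57 = -76.53 → -77 mireds.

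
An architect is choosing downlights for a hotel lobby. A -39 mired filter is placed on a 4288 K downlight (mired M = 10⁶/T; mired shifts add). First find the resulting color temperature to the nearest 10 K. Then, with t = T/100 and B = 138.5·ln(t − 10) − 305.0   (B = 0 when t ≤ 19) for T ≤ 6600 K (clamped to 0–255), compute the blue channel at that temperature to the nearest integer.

M_in = 10⁶/4288 = 233.21; M_out = 233.21 + (-39) = 194.21.
T_out = 10⁶/194.21 = 5149.1 K → 5150 K; t = 51.5.
B = 138.5·ln(51.5 − 10) − 305.0 = 138.5·ln 41.5 − 305.0 = 138.5·3.7257 − 305.0 = 211.009.
Rounded: 211.

211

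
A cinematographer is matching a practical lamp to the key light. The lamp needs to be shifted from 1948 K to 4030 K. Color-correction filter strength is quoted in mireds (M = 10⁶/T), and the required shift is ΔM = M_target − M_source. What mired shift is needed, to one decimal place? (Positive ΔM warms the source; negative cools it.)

M_source = 10⁶/1948 = 513.347; M_target = 10⁶/4030 = 248.139.
ΔM = 248.139 − 513.347 = -265.208 → -265.2 mireds, a cooling shift.

-265.2 mireds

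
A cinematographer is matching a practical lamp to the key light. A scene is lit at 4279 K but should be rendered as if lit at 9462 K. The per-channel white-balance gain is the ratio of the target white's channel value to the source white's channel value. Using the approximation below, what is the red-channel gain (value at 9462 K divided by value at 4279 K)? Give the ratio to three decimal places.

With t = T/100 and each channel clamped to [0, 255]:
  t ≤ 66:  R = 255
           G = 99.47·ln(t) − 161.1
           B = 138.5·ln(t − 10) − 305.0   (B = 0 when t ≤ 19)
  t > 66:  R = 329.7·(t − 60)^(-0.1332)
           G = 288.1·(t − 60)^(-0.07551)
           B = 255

At 4279 K (t = 42.79):
  R = 255 by definition for t ≤ 66.
At 9462 K (t = 94.62):
  R = 329.7·(94.62 − 60)^(-0.1332) = 329.7·34.62^(-0.1332) = 329.7·0.62368 = 205.627.
Gain = 205.627 / 255.000 = 0.8064 → 0.806.

0.806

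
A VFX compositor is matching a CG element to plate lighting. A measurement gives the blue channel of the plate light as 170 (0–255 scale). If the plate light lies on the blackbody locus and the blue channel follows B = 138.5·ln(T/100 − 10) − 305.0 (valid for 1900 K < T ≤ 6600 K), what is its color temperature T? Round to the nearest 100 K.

4100 K

ln(t − 10) = (170 + 305.0) / 138.5 = 3.4296.
t − 10 = e^3.4296 = 30.864, so t = 40.864.
T = 100·t = 4086 K → 4100 K to the nearest 100 K.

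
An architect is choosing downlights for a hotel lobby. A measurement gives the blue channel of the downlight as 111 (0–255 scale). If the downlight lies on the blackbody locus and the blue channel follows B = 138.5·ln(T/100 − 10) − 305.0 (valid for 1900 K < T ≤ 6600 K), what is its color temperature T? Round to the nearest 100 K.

ln(t − 10) = (111 + 305.0) / 138.5 = 3.0036.
t − 10 = e^3.0036 = 20.158, so t = 30.158.
T = 100·t = 3016 K → 3000 K to the nearest 100 K.

3000 K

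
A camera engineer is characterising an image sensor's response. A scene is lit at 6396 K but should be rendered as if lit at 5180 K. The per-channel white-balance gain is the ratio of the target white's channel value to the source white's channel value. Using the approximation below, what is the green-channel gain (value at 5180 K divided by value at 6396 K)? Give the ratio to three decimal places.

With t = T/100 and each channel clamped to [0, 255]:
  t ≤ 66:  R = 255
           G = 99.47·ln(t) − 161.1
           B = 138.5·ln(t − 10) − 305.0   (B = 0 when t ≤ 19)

At 6396 K (t = 63.96):
  G = 99.47·ln 63.96 − 161.1 = 99.47·4.1583 − 161.1 = 252.522.
At 5180 K (t = 51.8):
  G = 99.47·ln 51.8 − 161.1 = 99.47·3.9474 − 161.1 = 231.547.
Gain = 231.547 / 252.522 = 0.9169 → 0.917.

0.917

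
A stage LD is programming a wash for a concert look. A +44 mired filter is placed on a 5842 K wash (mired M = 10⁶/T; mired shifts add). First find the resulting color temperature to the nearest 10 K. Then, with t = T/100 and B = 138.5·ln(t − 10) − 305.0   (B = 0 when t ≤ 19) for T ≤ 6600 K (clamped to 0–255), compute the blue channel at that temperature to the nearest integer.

M_in = 10⁶/5842 = 171.17; M_out = 171.17 + (+44) = 215.17.
T_out = 10⁶/215.17 = 4647.4 K → 4650 K; t = 46.5.
B = 138.5·ln(46.5 − 10) − 305.0 = 138.5·ln 36.5 − 305.0 = 138.5·3.5973 − 305.0 = 193.228.
Rounded: 193.

193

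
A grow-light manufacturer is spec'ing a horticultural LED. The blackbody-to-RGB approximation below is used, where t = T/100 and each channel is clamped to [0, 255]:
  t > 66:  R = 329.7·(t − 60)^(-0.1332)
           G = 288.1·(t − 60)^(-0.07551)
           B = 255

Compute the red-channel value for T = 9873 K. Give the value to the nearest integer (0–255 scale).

t = 9873/100 = 98.73; the t > 66 branch applies.
R = 329.7·(98.73 − 60)^(-0.1332) = 329.7·38.73^(-0.1332) = 329.7·0.61443 = 202.577.
Rounded: 203.

203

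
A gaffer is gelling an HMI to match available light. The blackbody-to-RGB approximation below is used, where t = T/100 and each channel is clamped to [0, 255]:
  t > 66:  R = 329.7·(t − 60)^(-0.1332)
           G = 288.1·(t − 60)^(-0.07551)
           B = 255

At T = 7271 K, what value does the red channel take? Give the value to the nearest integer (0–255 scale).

t = 7271/100 = 72.71; the t > 66 branch applies.
R = 329.7·(72.71 − 60)^(-0.1332) = 329.7·12.71^(-0.1332) = 329.7·0.71273 = 234.989.
Rounded: 235.

235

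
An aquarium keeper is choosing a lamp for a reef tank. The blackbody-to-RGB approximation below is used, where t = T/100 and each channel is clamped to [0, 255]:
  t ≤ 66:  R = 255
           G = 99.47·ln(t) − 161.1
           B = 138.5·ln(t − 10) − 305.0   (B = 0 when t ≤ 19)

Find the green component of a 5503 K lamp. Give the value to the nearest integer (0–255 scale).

t = 5503/100 = 55.03; the t ≤ 66 branch applies.
G = 99.47·ln 55.03 − 161.1 = 99.47·4.0079 − 161.1 = 237.564.
Rounded: 238.

238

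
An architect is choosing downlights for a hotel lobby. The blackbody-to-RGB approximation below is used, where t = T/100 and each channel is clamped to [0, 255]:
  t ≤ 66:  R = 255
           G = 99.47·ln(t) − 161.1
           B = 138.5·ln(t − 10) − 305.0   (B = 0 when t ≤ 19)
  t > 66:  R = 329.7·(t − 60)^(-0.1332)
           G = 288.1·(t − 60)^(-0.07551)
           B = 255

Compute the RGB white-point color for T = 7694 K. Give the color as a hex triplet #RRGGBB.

t = 7694/100 = 76.94; the t > 66 branch applies.
R = 329.7·(76.94 − 60)^(-0.1332) = 329.7·16.94^(-0.1332) = 329.7·0.68598 = 226.166.
G = 288.1·(76.94 − 60)^(-0.07551) = 288.1·16.94^(-0.07551) = 288.1·0.80762 = 232.674.
B = 255 by definition for t > 66.
Rounded: (226, 233, 255).
In hex: #E2E9FF.

#E2E9FF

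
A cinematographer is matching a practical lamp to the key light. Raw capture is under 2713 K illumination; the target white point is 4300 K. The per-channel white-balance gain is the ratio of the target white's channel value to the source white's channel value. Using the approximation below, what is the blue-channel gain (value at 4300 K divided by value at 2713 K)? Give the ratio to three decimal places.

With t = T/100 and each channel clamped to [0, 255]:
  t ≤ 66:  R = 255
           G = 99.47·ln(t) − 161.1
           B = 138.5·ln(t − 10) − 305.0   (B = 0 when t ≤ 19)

2.027

At 2713 K (t = 27.13):
  B = 138.5·ln(27.13 − 10) − 305.0 = 138.5·ln 17.13 − 305.0 = 138.5·2.8408 − 305.0 = 88.455.
At 4300 K (t = 43):
  B = 138.5·ln(43 − 10) − 305.0 = 138.5·ln 33 − 305.0 = 138.5·3.4965 − 305.0 = 179.266.
Gain = 179.266 / 88.455 = 2.0266 → 2.027.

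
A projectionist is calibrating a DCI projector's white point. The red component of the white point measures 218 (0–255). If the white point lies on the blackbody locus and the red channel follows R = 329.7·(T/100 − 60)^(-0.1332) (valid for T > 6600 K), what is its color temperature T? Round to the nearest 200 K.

8200 K

(t − 60)^(-0.1332) = 218/329.7 = 0.66121.
t − 60 = 0.66121^(1/-0.1332) = 0.66121^(-7.508) = 22.326, so t = 82.326.
T = 100·t = 8233 K → 8200 K to the nearest 200 K.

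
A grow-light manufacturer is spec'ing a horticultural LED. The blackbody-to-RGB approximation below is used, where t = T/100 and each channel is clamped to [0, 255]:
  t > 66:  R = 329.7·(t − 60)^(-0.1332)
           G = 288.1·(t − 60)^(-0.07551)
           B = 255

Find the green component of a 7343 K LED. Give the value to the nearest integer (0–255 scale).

t = 7343/100 = 73.43; the t > 66 branch applies.
G = 288.1·(73.43 − 60)^(-0.07551) = 288.1·13.43^(-0.07551) = 288.1·0.82190 = 236.789.
Rounded: 237.

237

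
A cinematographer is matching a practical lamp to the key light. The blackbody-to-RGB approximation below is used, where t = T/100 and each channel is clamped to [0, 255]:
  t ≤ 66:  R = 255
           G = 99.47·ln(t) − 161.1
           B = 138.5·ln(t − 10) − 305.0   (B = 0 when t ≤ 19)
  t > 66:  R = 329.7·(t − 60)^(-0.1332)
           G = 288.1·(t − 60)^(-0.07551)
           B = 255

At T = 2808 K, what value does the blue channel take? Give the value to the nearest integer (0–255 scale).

t = 2808/100 = 28.08; the t ≤ 66 branch applies.
B = 138.5·ln(28.08 − 10) − 305.0 = 138.5·ln 18.08 − 305.0 = 138.5·2.8948 − 305.0 = 95.931.
Rounded: 96.

96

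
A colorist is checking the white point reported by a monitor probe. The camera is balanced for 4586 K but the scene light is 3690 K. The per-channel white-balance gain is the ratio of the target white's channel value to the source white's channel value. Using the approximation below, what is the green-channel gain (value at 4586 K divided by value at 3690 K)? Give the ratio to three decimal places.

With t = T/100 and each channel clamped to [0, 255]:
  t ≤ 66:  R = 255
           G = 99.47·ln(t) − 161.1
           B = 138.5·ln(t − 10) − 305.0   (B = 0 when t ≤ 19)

1.109

At 3690 K (t = 36.9):
  G = 99.47·ln 36.9 − 161.1 = 99.47·3.6082 − 161.1 = 197.809.
At 4586 K (t = 45.86):
  G = 99.47·ln 45.86 − 161.1 = 99.47·3.8256 − 161.1 = 219.432.
Gain = 219.432 / 197.809 = 1.1093 → 1.109.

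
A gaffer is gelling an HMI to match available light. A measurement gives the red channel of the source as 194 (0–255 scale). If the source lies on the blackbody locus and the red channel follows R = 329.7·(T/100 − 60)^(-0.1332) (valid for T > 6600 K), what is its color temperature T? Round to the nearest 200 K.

11400 K

(t − 60)^(-0.1332) = 194/329.7 = 0.58841.
t − 60 = 0.58841^(1/-0.1332) = 0.58841^(-7.508) = 53.593, so t = 113.593.
T = 100·t = 11359 K → 11400 K to the nearest 200 K.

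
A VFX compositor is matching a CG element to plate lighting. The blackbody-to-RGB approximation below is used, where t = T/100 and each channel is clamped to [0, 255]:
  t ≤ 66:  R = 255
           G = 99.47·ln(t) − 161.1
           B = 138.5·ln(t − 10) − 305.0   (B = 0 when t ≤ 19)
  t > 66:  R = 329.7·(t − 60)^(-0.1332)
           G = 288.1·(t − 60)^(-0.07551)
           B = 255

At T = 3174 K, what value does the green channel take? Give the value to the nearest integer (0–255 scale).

183

t = 3174/100 = 31.74; the t ≤ 66 branch applies.
G = 99.47·ln 31.74 − 161.1 = 99.47·3.4576 − 161.1 = 182.825.
Rounded: 183.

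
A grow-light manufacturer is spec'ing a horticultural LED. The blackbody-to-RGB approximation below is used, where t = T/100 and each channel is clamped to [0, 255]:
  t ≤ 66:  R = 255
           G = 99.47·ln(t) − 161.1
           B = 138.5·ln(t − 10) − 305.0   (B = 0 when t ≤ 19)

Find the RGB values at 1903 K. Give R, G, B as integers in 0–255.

t = 1903/100 = 19.03; the t ≤ 66 branch applies.
R = 255 by definition for t ≤ 66.
G = 99.47·ln 19.03 − 161.1 = 99.47·2.9460 − 161.1 = 131.940.
B = 138.5·ln(19.03 − 10) − 305.0 = 138.5·ln 9.03 − 305.0 = 138.5·2.2006 − 305.0 = -0.223 → clamped to 0.
Rounded: (255, 132, 0).

R=255, G=132, B=0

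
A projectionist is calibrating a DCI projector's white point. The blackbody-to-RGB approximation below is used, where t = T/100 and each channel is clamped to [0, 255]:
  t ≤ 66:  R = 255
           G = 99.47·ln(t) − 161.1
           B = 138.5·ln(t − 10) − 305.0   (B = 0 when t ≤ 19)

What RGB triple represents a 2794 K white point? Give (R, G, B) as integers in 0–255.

t = 2794/100 = 27.94; the t ≤ 66 branch applies.
R = 255 by definition for t ≤ 66.
G = 99.47·ln 27.94 − 161.1 = 99.47·3.3301 − 161.1 = 170.141.
B = 138.5·ln(27.94 − 10) − 305.0 = 138.5·ln 17.94 − 305.0 = 138.5·2.8870 − 305.0 = 94.854.
Rounded: (255, 170, 95).

(255, 170, 95)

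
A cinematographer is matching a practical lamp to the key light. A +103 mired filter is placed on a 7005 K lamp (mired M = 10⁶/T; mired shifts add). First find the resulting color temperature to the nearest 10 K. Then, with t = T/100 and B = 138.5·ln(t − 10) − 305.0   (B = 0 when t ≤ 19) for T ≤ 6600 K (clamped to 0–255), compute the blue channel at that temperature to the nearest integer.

M_in = 10⁶/7005 = 142.76; M_out = 142.76 + (+103) = 245.76.
T_out = 10⁶/245.76 = 4069.1 K → 4070 K; t = 40.7.
B = 138.5·ln(40.7 − 10) − 305.0 = 138.5·ln 30.7 − 305.0 = 138.5·3.4243 − 305.0 = 169.260.
Rounded: 169.

169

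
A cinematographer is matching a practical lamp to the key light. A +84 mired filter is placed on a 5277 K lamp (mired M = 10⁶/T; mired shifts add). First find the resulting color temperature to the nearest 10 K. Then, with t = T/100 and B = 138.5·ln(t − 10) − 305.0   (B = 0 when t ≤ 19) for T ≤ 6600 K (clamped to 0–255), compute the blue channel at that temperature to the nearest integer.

M_in = 10⁶/5277 = 189.50; M_out = 189.50 + (+84) = 273.50.
T_out = 10⁶/273.50 = 3656.3 K → 3660 K; t = 36.6.
B = 138.5·ln(36.6 − 10) − 305.0 = 138.5·ln 26.6 − 305.0 = 138.5·3.2809 − 305.0 = 149.406.
Rounded: 149.

149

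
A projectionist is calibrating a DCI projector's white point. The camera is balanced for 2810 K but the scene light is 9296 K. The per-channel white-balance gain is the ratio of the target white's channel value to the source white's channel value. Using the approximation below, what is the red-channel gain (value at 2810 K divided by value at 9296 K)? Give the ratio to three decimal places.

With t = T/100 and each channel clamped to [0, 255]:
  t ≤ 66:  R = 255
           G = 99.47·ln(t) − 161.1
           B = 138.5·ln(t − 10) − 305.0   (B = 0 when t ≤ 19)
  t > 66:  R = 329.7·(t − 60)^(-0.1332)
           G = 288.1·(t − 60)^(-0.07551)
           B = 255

1.232

At 9296 K (t = 92.96):
  R = 329.7·(92.96 − 60)^(-0.1332) = 329.7·32.96^(-0.1332) = 329.7·0.62778 = 206.977.
At 2810 K (t = 28.1):
  R = 255 by definition for t ≤ 66.
Gain = 255.000 / 206.977 = 1.2320 → 1.232.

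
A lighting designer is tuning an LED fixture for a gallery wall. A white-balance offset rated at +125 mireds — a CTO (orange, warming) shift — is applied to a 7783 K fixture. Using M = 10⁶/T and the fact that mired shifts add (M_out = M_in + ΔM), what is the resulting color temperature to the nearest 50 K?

3950 K

M_in = 10⁶/7783 = 128.49 mireds.
M_out = 128.49 + (+125) = 253.49 mireds.
T_out = 10⁶/253.49 = 3945.0 K → 3950 K.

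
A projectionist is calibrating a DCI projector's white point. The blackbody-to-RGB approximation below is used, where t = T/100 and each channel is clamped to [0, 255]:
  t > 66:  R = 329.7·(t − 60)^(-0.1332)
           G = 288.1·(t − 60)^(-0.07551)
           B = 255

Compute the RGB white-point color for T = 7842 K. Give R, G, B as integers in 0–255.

R=224, G=231, B=255

t = 7842/100 = 78.42; the t > 66 branch applies.
R = 329.7·(78.42 − 60)^(-0.1332) = 329.7·18.42^(-0.1332) = 329.7·0.67836 = 223.657.
G = 288.1·(78.42 − 60)^(-0.07551) = 288.1·18.42^(-0.07551) = 288.1·0.80252 = 231.207.
B = 255 by definition for t > 66.
Rounded: (224, 231, 255).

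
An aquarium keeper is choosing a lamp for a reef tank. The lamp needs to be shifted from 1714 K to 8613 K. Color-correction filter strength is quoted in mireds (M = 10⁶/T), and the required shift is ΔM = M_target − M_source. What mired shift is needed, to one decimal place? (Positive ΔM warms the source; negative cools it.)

M_source = 10⁶/1714 = 583.431; M_target = 10⁶/8613 = 116.104.
ΔM = 116.104 − 583.431 = -467.327 → -467.3 mireds, a cooling shift.

-467.3 mireds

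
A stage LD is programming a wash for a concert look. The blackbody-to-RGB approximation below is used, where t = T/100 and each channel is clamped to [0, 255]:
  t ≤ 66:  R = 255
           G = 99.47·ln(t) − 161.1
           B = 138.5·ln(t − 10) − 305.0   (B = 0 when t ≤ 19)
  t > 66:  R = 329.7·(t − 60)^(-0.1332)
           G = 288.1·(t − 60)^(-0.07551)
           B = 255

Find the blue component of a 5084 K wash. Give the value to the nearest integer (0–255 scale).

209

t = 5084/100 = 50.84; the t ≤ 66 branch applies.
B = 138.5·ln(50.84 − 10) − 305.0 = 138.5·ln 40.84 − 305.0 = 138.5·3.7097 − 305.0 = 208.788.
Rounded: 209.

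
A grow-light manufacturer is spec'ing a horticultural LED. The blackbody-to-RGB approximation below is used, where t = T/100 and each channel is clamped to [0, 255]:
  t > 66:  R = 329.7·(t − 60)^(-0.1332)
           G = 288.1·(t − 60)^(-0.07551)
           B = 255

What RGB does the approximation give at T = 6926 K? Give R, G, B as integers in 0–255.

t = 6926/100 = 69.26; the t > 66 branch applies.
R = 329.7·(69.26 − 60)^(-0.1332) = 329.7·9.26^(-0.1332) = 329.7·0.74344 = 245.113.
G = 288.1·(69.26 − 60)^(-0.07551) = 288.1·9.26^(-0.07551) = 288.1·0.84530 = 243.531.
B = 255 by definition for t > 66.
Rounded: (245, 244, 255).

R=245, G=244, B=255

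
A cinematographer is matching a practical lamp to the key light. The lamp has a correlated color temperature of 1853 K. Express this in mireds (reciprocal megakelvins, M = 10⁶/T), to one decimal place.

M = 10⁶ / 1853 = 539.665 → 539.7 mireds.

539.7 mireds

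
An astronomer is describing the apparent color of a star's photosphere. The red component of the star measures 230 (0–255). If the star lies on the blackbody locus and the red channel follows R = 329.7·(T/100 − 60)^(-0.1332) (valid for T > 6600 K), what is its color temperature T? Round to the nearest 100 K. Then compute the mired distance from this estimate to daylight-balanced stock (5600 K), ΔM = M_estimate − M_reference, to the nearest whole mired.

(t − 60)^(-0.1332) = 230/329.7 = 0.69760.
t − 60 = 0.69760^(1/-0.1332) = 0.69760^(-7.508) = 14.932, so t = 74.932.
T = 100·t = 7493 K → 7500 K to the nearest 100 K.
M_estimate = 10⁶/7500 = 133.33; M_reference = 10⁶/5600 = 178.57.
ΔM = 133.33 − 178.57 = -45.24 → -45 mireds.

-45 mireds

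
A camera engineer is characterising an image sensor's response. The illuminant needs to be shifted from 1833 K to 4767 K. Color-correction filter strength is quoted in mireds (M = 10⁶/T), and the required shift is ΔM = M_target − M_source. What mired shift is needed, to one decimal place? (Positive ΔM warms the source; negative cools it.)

M_source = 10⁶/1833 = 545.554; M_target = 10⁶/4767 = 209.776.
ΔM = 209.776 − 545.554 = -335.778 → -335.8 mireds, a cooling shift.

-335.8 mireds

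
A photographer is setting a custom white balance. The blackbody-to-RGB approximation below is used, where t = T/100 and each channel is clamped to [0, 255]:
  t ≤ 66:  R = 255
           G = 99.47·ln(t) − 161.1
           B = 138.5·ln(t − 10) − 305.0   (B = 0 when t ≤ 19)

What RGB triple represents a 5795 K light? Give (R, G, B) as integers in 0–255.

(255, 243, 231)

t = 5795/100 = 57.95; the t ≤ 66 branch applies.
R = 255 by definition for t ≤ 66.
G = 99.47·ln 57.95 − 161.1 = 99.47·4.0596 − 161.1 = 242.706.
B = 138.5·ln(57.95 − 10) − 305.0 = 138.5·ln 47.95 − 305.0 = 138.5·3.8702 − 305.0 = 231.017.
Rounded: (255, 243, 231).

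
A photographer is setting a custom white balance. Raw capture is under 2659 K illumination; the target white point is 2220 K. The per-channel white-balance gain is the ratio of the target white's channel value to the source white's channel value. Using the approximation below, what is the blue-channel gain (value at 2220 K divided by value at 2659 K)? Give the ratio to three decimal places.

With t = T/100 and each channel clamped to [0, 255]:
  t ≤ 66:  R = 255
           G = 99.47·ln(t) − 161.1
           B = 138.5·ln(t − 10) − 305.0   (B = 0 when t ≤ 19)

At 2659 K (t = 26.59):
  B = 138.5·ln(26.59 − 10) − 305.0 = 138.5·ln 16.59 − 305.0 = 138.5·2.8088 − 305.0 = 84.019.
At 2220 K (t = 22.2):
  B = 138.5·ln(22.2 − 10) − 305.0 = 138.5·ln 12.2 − 305.0 = 138.5·2.5014 − 305.0 = 41.449.
Gain = 41.449 / 84.019 = 0.4933 → 0.493.

0.493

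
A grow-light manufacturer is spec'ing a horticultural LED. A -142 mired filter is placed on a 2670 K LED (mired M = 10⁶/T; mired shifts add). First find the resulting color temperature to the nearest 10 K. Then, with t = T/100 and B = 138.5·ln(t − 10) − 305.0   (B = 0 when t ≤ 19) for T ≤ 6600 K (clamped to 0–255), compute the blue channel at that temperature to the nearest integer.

179

M_in = 10⁶/2670 = 374.53; M_out = 374.53 + (-142) = 232.53.
T_out = 10⁶/232.53 = 4300.5 K → 4300 K; t = 43.
B = 138.5·ln(43 − 10) − 305.0 = 138.5·ln 33 − 305.0 = 138.5·3.4965 − 305.0 = 179.266.
Rounded: 179.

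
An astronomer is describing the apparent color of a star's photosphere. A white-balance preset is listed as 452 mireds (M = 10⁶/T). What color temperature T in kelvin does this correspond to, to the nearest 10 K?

2210 K

T = 10⁶ / 452 = 2212.39 K → 2210 K.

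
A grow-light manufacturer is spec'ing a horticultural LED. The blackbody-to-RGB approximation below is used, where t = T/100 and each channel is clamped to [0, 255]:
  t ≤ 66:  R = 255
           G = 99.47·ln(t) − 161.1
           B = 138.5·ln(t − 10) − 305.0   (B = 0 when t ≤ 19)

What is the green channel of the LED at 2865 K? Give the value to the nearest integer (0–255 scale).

173

t = 2865/100 = 28.65; the t ≤ 66 branch applies.
G = 99.47·ln 28.65 − 161.1 = 99.47·3.3552 − 161.1 = 172.637.
Rounded: 173.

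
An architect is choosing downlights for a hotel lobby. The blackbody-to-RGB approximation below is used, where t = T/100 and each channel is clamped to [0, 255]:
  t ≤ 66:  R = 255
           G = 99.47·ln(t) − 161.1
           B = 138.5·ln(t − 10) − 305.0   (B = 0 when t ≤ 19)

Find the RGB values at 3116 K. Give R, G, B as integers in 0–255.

t = 3116/100 = 31.16; the t ≤ 66 branch applies.
R = 255 by definition for t ≤ 66.
G = 99.47·ln 31.16 − 161.1 = 99.47·3.4391 − 161.1 = 180.991.
B = 138.5·ln(31.16 − 10) − 305.0 = 138.5·ln 21.16 − 305.0 = 138.5·3.0521 − 305.0 = 117.718.
Rounded: (255, 181, 118).

R=255, G=181, B=118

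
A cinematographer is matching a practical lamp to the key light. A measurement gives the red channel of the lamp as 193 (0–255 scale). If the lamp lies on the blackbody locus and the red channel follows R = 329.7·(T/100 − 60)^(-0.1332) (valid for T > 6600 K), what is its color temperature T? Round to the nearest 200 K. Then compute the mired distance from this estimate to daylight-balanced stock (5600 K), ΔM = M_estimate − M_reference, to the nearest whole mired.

-92 mireds

(t − 60)^(-0.1332) = 193/329.7 = 0.58538.
t − 60 = 0.58538^(1/-0.1332) = 0.58538^(-7.508) = 55.713, so t = 115.713.
T = 100·t = 11571 K → 11600 K to the nearest 200 K.
M_estimate = 10⁶/11600 = 86.21; M_reference = 10⁶/5600 = 178.57.
ΔM = 86.21 − 178.57 = -92.36 → -92 mireds.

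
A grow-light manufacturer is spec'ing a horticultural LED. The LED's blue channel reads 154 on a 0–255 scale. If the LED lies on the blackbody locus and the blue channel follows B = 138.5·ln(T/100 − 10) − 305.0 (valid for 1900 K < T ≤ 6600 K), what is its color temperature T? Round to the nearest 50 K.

ln(t − 10) = (154 + 305.0) / 138.5 = 3.3141.
t − 10 = e^3.3141 = 27.497, so t = 37.497.
T = 100·t = 3750 K → 3750 K to the nearest 50 K.

3750 K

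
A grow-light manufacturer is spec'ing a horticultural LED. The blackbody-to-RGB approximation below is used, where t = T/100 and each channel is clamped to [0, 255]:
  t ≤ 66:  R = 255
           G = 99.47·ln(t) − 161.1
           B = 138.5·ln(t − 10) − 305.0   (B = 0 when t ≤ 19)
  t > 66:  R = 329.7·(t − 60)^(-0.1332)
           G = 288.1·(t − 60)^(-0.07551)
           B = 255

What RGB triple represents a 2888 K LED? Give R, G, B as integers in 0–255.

t = 2888/100 = 28.88; the t ≤ 66 branch applies.
R = 255 by definition for t ≤ 66.
G = 99.47·ln 28.88 − 161.1 = 99.47·3.3631 − 161.1 = 173.432.
B = 138.5·ln(28.88 − 10) − 305.0 = 138.5·ln 18.88 − 305.0 = 138.5·2.9381 − 305.0 = 101.927.
Rounded: (255, 173, 102).

R=255, G=173, B=102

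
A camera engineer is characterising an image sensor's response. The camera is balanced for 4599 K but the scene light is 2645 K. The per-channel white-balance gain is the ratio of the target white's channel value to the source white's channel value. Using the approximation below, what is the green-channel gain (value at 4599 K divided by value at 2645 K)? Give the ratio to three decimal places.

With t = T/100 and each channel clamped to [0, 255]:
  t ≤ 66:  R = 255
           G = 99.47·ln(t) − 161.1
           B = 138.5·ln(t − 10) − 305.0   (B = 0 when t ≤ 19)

1.334

At 2645 K (t = 26.45):
  G = 99.47·ln 26.45 − 161.1 = 99.47·3.2753 − 161.1 = 164.690.
At 4599 K (t = 45.99):
  G = 99.47·ln 45.99 − 161.1 = 99.47·3.8284 − 161.1 = 219.713.
Gain = 219.713 / 164.690 = 1.3341 → 1.334.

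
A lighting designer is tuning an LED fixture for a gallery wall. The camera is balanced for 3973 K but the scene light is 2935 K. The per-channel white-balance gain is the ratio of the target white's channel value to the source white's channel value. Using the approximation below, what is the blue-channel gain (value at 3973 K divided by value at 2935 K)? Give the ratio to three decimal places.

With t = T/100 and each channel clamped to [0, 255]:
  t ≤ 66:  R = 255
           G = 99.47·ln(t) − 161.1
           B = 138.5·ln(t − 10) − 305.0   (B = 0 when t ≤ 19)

At 2935 K (t = 29.35):
  B = 138.5·ln(29.35 − 10) − 305.0 = 138.5·ln 19.35 − 305.0 = 138.5·2.9627 − 305.0 = 105.333.
At 3973 K (t = 39.73):
  B = 138.5·ln(39.73 − 10) − 305.0 = 138.5·ln 29.73 − 305.0 = 138.5·3.3922 − 305.0 = 164.814.
Gain = 164.814 / 105.333 = 1.5647 → 1.565.

1.565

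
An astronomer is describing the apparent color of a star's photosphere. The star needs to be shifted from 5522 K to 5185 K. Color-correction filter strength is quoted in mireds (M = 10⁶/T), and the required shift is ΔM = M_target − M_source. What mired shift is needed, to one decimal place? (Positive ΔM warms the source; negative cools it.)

+11.8 mireds

M_source = 10⁶/5522 = 181.094; M_target = 10⁶/5185 = 192.864.
ΔM = 192.864 − 181.094 = 11.770 → +11.8 mireds, a warming shift.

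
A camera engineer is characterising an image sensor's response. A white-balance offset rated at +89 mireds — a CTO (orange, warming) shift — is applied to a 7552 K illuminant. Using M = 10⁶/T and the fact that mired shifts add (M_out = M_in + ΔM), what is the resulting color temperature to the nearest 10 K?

M_in = 10⁶/7552 = 132.42 mireds.
M_out = 132.42 + (+89) = 221.42 mireds.
T_out = 10⁶/221.42 = 4516.4 K → 4520 K.

4520 K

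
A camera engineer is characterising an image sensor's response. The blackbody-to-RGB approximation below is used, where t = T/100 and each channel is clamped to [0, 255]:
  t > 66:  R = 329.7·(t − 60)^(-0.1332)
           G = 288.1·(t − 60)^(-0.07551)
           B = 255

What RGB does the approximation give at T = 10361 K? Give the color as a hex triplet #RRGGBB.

t = 10361/100 = 103.61; the t > 66 branch applies.
R = 329.7·(103.61 − 60)^(-0.1332) = 329.7·43.61^(-0.1332) = 329.7·0.60479 = 199.400.
G = 288.1·(103.61 − 60)^(-0.07551) = 288.1·43.61^(-0.07551) = 288.1·0.75196 = 216.640.
B = 255 by definition for t > 66.
Rounded: (199, 217, 255).
In hex: #C7D9FF.

#C7D9FF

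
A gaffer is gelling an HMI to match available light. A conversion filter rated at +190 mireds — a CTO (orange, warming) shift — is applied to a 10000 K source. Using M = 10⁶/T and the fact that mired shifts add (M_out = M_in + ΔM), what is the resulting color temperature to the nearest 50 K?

3450 K

M_in = 10⁶/10000 = 100.00 mireds.
M_out = 100.00 + (+190) = 290.00 mireds.
T_out = 10⁶/290.00 = 3448.3 K → 3450 K.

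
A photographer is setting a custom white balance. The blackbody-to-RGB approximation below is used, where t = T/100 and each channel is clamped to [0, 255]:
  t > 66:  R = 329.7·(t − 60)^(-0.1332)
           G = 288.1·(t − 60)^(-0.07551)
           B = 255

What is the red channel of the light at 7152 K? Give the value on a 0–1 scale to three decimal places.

t = 7152/100 = 71.52; the t > 66 branch applies.
R = 329.7·(71.52 − 60)^(-0.1332) = 329.7·11.52^(-0.1332) = 329.7·0.72213 = 238.086.
On a 0–1 scale: 238.086/255 = 0.9337 → 0.934.

0.934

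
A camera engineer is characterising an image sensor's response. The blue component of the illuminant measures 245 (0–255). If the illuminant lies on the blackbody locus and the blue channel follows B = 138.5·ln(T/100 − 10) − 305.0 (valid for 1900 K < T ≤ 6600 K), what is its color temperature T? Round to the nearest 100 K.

ln(t − 10) = (245 + 305.0) / 138.5 = 3.9711.
t − 10 = e^3.9711 = 53.044, so t = 63.044.
T = 100·t = 6304 K → 6300 K to the nearest 100 K.

6300 K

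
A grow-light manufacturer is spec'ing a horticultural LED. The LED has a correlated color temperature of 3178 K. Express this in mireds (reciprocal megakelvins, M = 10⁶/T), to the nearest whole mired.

315 mireds

M = 10⁶ / 3178 = 314.663 → 315 mireds.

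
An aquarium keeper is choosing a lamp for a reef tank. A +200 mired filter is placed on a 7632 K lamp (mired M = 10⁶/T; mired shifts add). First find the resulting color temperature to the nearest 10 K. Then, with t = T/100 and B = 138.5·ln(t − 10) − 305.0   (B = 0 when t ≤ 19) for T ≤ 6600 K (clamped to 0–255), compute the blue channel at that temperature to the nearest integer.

111

M_in = 10⁶/7632 = 131.03; M_out = 131.03 + (+200) = 331.03.
T_out = 10⁶/331.03 = 3020.9 K → 3020 K; t = 30.2.
B = 138.5·ln(30.2 − 10) − 305.0 = 138.5·ln 20.2 − 305.0 = 138.5·3.0057 − 305.0 = 111.287.
Rounded: 111.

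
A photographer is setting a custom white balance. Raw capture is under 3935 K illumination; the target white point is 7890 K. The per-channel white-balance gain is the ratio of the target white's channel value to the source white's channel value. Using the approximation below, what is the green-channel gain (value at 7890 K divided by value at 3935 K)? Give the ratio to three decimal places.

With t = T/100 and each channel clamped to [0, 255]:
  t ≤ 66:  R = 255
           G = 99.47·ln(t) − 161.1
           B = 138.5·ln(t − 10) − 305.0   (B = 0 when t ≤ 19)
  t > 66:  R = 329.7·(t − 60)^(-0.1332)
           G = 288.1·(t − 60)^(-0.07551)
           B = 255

At 3935 K (t = 39.35):
  G = 99.47·ln 39.35 − 161.1 = 99.47·3.6725 − 161.1 = 204.203.
At 7890 K (t = 78.9):
  G = 288.1·(78.9 − 60)^(-0.07551) = 288.1·18.9^(-0.07551) = 288.1·0.80097 = 230.758.
Gain = 230.758 / 204.203 = 1.1300 → 1.130.

1.130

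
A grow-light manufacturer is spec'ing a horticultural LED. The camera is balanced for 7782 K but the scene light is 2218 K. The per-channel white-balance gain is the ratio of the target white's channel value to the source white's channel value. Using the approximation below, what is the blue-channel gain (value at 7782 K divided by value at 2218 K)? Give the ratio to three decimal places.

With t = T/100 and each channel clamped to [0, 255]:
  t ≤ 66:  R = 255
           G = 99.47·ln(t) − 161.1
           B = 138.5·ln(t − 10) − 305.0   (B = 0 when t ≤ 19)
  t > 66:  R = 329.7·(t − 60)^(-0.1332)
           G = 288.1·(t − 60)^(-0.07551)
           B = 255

6.186

At 2218 K (t = 22.18):
  B = 138.5·ln(22.18 − 10) − 305.0 = 138.5·ln 12.18 − 305.0 = 138.5·2.4998 − 305.0 = 41.222.
At 7782 K (t = 77.82):
  B = 255 by definition for t > 66.
Gain = 255.000 / 41.222 = 6.1861 → 6.186.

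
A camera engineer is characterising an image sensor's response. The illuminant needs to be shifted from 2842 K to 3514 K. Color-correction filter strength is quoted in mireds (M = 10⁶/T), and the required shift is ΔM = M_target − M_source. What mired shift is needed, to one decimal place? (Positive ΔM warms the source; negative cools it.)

-67.3 mireds

M_source = 10⁶/2842 = 351.865; M_target = 10⁶/3514 = 284.576.
ΔM = 284.576 − 351.865 = -67.289 → -67.3 mireds, a cooling shift.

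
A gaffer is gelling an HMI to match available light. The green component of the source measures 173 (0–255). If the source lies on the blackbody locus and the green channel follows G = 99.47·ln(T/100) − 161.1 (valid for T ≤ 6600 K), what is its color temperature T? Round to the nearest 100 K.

ln t = (173 + 161.1) / 99.47 = 3.3588.
t = e^3.3588 = 28.755.
T = 100·t = 2875 K → 2900 K to the nearest 100 K.

2900 K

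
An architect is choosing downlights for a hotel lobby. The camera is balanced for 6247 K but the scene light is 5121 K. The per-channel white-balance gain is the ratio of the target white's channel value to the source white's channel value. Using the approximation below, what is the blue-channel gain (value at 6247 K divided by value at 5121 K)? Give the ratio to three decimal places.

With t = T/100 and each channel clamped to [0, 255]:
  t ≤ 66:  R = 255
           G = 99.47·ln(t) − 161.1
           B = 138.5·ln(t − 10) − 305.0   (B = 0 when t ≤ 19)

At 5121 K (t = 51.21):
  B = 138.5·ln(51.21 − 10) − 305.0 = 138.5·ln 41.21 − 305.0 = 138.5·3.7187 − 305.0 = 210.037.
At 6247 K (t = 62.47):
  B = 138.5·ln(62.47 − 10) − 305.0 = 138.5·ln 52.47 − 305.0 = 138.5·3.9602 − 305.0 = 243.493.
Gain = 243.493 / 210.037 = 1.1593 → 1.159.

1.159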